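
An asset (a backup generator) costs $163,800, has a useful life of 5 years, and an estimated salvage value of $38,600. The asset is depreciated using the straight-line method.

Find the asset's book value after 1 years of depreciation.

Depreciable base = $163,800 − $38,600 = $125,200.
Annual expense = $125,200 / 5 = $25,040.
End of year 1: book value $138,760.

$138,760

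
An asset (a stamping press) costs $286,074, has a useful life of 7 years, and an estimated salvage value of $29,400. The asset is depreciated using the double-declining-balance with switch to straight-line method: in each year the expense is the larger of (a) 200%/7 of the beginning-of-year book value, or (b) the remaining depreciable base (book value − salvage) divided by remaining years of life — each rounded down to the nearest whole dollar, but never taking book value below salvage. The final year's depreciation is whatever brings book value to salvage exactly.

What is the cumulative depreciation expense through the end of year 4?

Depreciable base = $286,074 − $29,400 = $256,674.
Year 1: DB = ⌊$286,074 × 200%/7⌋ = $81,735; SL = ⌊$256,674/7⌋ = $36,667 → take DB $81,735. Book value $204,339.
Year 2: DB = ⌊$204,339 × 200%/7⌋ = $58,382; SL = ⌊$174,939/6⌋ = $29,156 → take DB $58,382. Book value $145,957.
Year 3: DB = ⌊$145,957 × 200%/7⌋ = $41,702; SL = ⌊$116,557/5⌋ = $23,311 → take DB $41,702. Book value $104,255.
Year 4: DB = ⌊$104,255 × 200%/7⌋ = $29,787; SL = ⌊$74,855/4⌋ = $18,713 → take DB $29,787. Book value $74,468.
Accumulated through year 4 = $286,074 − $74,468 = $211,606.

$211,606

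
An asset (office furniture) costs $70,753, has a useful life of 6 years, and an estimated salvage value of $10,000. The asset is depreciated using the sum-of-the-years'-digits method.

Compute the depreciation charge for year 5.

Depreciable base = $70,753 − $10,000 = $60,753.
Sum of the years' digits = 6+5+4+3+2+1 = 21.
Year 1: $60,753 × 6/21 = $17,358. Book value $53,395.
Year 2: $60,753 × 5/21 = $14,465. Book value $38,930.
Year 3: $60,753 × 4/21 = $11,572. Book value $27,358.
Year 4: $60,753 × 3/21 = $8,679. Book value $18,679.
Year 5: $60,753 × 2/21 = $5,786. Book value $12,893.

$5,786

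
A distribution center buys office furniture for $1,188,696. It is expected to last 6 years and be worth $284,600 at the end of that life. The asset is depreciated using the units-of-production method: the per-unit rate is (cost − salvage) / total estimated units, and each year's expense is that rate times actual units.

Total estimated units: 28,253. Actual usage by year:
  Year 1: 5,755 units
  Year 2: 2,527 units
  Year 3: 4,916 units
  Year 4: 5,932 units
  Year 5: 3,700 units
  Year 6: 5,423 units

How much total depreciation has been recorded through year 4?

$612,160

Depreciable base = $1,188,696 − $284,600 = $904,096.
Rate = $904,096 / 28,253 units = $32 per unit.
Year 1: 5,755 × $32 = $184,160. Book value $1,004,536.
Year 2: 2,527 × $32 = $80,864. Book value $923,672.
Year 3: 4,916 × $32 = $157,312. Book value $766,360.
Year 4: 5,932 × $32 = $189,824. Book value $576,536.
Accumulated through year 4 = $1,188,696 − $576,536 = $612,160.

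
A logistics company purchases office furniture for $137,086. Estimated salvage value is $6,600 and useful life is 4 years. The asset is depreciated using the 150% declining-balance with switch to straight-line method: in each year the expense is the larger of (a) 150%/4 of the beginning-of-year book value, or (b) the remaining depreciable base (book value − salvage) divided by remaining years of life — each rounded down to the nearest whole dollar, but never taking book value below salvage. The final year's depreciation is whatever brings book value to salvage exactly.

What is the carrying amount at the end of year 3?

$30,075

Depreciable base = $137,086 − $6,600 = $130,486.
Year 1: DB = ⌊$137,086 × 150%/4⌋ = $51,407; SL = ⌊$130,486/4⌋ = $32,621 → take DB $51,407. Book value $85,679.
Year 2: DB = ⌊$85,679 × 150%/4⌋ = $32,129; SL = ⌊$79,079/3⌋ = $26,359 → take DB $32,129. Book value $53,550.
Year 3: DB = ⌊$53,550 × 150%/4⌋ = $20,081; SL = ⌊$46,950/2⌋ = $23,475 → take SL $23,475. Book value $30,075.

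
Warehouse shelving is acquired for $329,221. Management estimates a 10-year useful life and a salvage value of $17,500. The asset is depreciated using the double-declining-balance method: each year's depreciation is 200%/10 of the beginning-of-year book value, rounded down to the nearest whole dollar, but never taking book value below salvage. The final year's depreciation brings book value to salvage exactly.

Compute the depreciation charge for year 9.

Depreciable base = $329,221 − $17,500 = $311,721.
Year 1: ⌊$329,221 × 200%/10⌋ = $65,844. Book value $263,377.
Year 2: ⌊$263,377 × 200%/10⌋ = $52,675. Book value $210,702.
Year 3: ⌊$210,702 × 200%/10⌋ = $42,140. Book value $168,562.
Year 4: ⌊$168,562 × 200%/10⌋ = $33,712. Book value $134,850.
Year 5: ⌊$134,850 × 200%/10⌋ = $26,970. Book value $107,880.
Year 6: ⌊$107,880 × 200%/10⌋ = $21,576. Book value $86,304.
Year 7: ⌊$86,304 × 200%/10⌋ = $17,260. Book value $69,044.
Year 8: ⌊$69,044 × 200%/10⌋ = $13,808. Book value $55,236.
Year 9: ⌊$55,236 × 200%/10⌋ = $11,047. Book value $44,189.

$11,047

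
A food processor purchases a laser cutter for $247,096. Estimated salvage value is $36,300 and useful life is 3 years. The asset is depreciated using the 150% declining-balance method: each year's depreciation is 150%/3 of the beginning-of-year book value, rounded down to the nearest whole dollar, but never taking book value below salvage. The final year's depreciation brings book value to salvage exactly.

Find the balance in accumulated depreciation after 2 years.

$185,322

Depreciable base = $247,096 − $36,300 = $210,796.
Year 1: ⌊$247,096 × 150%/3⌋ = $123,548. Book value $123,548.
Year 2: ⌊$123,548 × 150%/3⌋ = $61,774. Book value $61,774.
Accumulated through year 2 = $247,096 − $61,774 = $185,322.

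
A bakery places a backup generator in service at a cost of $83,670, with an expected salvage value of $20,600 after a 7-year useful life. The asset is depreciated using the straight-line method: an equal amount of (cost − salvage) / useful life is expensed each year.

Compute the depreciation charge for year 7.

Depreciable base = $83,670 − $20,600 = $63,070.
Annual expense = $63,070 / 7 = $9,010.

$9,010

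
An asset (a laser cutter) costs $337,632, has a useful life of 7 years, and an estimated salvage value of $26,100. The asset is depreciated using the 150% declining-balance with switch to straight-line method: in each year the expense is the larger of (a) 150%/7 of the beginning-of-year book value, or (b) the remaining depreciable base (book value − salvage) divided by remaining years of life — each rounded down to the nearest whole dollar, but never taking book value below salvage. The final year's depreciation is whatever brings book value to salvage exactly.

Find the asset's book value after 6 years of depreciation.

Depreciable base = $337,632 − $26,100 = $311,532.
Year 1: DB = ⌊$337,632 × 150%/7⌋ = $72,349; SL = ⌊$311,532/7⌋ = $44,504 → take DB $72,349. Book value $265,283.
Year 2: DB = ⌊$265,283 × 150%/7⌋ = $56,846; SL = ⌊$239,183/6⌋ = $39,863 → take DB $56,846. Book value $208,437.
Year 3: DB = ⌊$208,437 × 150%/7⌋ = $44,665; SL = ⌊$182,337/5⌋ = $36,467 → take DB $44,665. Book value $163,772.
Year 4: DB = ⌊$163,772 × 150%/7⌋ = $35,094; SL = ⌊$137,672/4⌋ = $34,418 → take DB $35,094. Book value $128,678.
Year 5: DB = ⌊$128,678 × 150%/7⌋ = $27,573; SL = ⌊$102,578/3⌋ = $34,192 → take SL $34,192. Book value $94,486.
Year 6: DB = ⌊$94,486 × 150%/7⌋ = $20,247; SL = ⌊$68,386/2⌋ = $34,193 → take SL $34,193. Book value $60,293.

$60,293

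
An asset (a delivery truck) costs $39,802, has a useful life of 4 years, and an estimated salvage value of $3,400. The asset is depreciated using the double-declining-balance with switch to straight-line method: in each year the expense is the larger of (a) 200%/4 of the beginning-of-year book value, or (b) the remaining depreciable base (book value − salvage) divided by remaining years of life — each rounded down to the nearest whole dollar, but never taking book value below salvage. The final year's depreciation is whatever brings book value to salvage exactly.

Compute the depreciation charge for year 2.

$9,950

Depreciable base = $39,802 − $3,400 = $36,402.
Year 1: DB = ⌊$39,802 × 200%/4⌋ = $19,901; SL = ⌊$36,402/4⌋ = $9,100 → take DB $19,901. Book value $19,901.
Year 2: DB = ⌊$19,901 × 200%/4⌋ = $9,950; SL = ⌊$16,501/3⌋ = $5,500 → take DB $9,950. Book value $9,951.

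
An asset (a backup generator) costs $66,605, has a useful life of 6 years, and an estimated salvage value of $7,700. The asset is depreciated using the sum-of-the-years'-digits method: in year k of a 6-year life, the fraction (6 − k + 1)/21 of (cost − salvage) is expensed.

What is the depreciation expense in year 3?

$11,220

Depreciable base = $66,605 − $7,700 = $58,905.
Sum of the years' digits = 6+5+4+3+2+1 = 21.
Year 1: $58,905 × 6/21 = $16,830. Book value $49,775.
Year 2: $58,905 × 5/21 = $14,025. Book value $35,750.
Year 3: $58,905 × 4/21 = $11,220. Book value $24,530.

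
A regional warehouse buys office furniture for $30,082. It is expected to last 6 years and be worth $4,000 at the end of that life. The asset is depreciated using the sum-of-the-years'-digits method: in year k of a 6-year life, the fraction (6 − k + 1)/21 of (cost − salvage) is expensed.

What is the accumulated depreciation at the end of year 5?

$24,840

Depreciable base = $30,082 − $4,000 = $26,082.
Sum of the years' digits = 6+5+4+3+2+1 = 21.
Year 1: $26,082 × 6/21 = $7,452. Book value $22,630.
Year 2: $26,082 × 5/21 = $6,210. Book value $16,420.
Year 3: $26,082 × 4/21 = $4,968. Book value $11,452.
Year 4: $26,082 × 3/21 = $3,726. Book value $7,726.
Year 5: $26,082 × 2/21 = $2,484. Book value $5,242.
Accumulated through year 5 = $30,082 − $5,242 = $24,840.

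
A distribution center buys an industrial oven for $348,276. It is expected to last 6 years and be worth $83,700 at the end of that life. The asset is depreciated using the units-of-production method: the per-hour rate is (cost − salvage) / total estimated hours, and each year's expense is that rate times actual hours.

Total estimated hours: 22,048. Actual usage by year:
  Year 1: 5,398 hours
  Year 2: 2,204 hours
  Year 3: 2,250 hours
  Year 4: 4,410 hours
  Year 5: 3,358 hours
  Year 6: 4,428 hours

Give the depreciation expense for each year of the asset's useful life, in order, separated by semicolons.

Depreciable base = $348,276 − $83,700 = $264,576.
Rate = $264,576 / 22,048 hours = $12 per hour.
Year 1: 5,398 × $12 = $64,776. Book value $283,500.
Year 2: 2,204 × $12 = $26,448. Book value $257,052.
Year 3: 2,250 × $12 = $27,000. Book value $230,052.
Year 4: 4,410 × $12 = $52,920. Book value $177,132.
Year 5: 3,358 × $12 = $40,296. Book value $136,836.
Year 6: 4,428 × $12 = $53,136. Book value $83,700.

$64,776; $26,448; $27,000; $52,920; $40,296; $53,136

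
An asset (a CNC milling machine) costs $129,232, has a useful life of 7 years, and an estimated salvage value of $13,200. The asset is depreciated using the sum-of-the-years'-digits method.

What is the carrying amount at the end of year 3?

Depreciable base = $129,232 − $13,200 = $116,032.
Sum of the years' digits = 7+6+5+4+3+2+1 = 28.
Year 1: $116,032 × 7/28 = $29,008. Book value $100,224.
Year 2: $116,032 × 6/28 = $24,864. Book value $75,360.
Year 3: $116,032 × 5/28 = $20,720. Book value $54,640.

$54,640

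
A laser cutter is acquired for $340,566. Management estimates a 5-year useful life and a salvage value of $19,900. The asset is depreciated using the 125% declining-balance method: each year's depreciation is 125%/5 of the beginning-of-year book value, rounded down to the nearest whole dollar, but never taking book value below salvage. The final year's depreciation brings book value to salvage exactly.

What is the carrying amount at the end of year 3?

$143,677

Depreciable base = $340,566 − $19,900 = $320,666.
Year 1: ⌊$340,566 × 125%/5⌋ = $85,141. Book value $255,425.
Year 2: ⌊$255,425 × 125%/5⌋ = $63,856. Book value $191,569.
Year 3: ⌊$191,569 × 125%/5⌋ = $47,892. Book value $143,677.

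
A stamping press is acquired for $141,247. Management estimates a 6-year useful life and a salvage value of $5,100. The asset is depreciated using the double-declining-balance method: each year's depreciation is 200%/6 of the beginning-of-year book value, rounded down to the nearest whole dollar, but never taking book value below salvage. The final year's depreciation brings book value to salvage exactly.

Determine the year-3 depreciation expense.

$20,925

Depreciable base = $141,247 − $5,100 = $136,147.
Year 1: ⌊$141,247 × 200%/6⌋ = $47,082. Book value $94,165.
Year 2: ⌊$94,165 × 200%/6⌋ = $31,388. Book value $62,777.
Year 3: ⌊$62,777 × 200%/6⌋ = $20,925. Book value $41,852.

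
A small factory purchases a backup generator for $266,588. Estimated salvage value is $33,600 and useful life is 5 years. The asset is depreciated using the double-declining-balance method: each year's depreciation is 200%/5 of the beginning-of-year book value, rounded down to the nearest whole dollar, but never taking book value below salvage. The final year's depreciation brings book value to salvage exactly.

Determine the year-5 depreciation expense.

Depreciable base = $266,588 − $33,600 = $232,988.
Year 1: ⌊$266,588 × 200%/5⌋ = $106,635. Book value $159,953.
Year 2: ⌊$159,953 × 200%/5⌋ = $63,981. Book value $95,972.
Year 3: ⌊$95,972 × 200%/5⌋ = $38,388. Book value $57,584.
Year 4: ⌊$57,584 × 200%/5⌋ = $23,033. Book value $34,551.
Year 5 (final): $34,551 − $33,600 = $951. Book value $33,600.

$951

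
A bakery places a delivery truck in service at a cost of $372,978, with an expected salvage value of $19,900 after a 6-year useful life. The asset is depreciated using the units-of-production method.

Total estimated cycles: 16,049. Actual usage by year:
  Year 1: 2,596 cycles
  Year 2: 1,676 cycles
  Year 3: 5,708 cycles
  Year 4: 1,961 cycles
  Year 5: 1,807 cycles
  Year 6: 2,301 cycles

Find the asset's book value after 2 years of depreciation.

Depreciable base = $372,978 − $19,900 = $353,078.
Rate = $353,078 / 16,049 cycles = $22 per cycle.
Year 1: 2,596 × $22 = $57,112. Book value $315,866.
Year 2: 1,676 × $22 = $36,872. Book value $278,994.

$278,994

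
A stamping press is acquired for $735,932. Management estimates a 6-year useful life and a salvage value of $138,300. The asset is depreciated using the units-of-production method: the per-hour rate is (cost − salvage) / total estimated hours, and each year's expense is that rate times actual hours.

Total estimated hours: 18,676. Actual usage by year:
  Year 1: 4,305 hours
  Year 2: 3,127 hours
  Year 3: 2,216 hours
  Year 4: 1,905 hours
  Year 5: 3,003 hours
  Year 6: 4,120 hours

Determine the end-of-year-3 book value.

Depreciable base = $735,932 − $138,300 = $597,632.
Rate = $597,632 / 18,676 hours = $32 per hour.
Year 1: 4,305 × $32 = $137,760. Book value $598,172.
Year 2: 3,127 × $32 = $100,064. Book value $498,108.
Year 3: 2,216 × $32 = $70,912. Book value $427,196.

$427,196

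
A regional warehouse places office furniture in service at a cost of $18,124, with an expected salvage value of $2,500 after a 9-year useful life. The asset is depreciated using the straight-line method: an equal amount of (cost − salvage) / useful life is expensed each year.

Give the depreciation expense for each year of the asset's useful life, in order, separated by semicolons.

Depreciable base = $18,124 − $2,500 = $15,624.
Annual expense = $15,624 / 9 = $1,736.
End of year 1: book value $16,388.
End of year 2: book value $14,652.
End of year 3: book value $12,916.
End of year 4: book value $11,180.
End of year 5: book value $9,444.
End of year 6: book value $7,708.
End of year 7: book value $5,972.
End of year 8: book value $4,236.
End of year 9: book value $2,500.

$1,736; $1,736; $1,736; $1,736; $1,736; $1,736; $1,736; $1,736; $1,736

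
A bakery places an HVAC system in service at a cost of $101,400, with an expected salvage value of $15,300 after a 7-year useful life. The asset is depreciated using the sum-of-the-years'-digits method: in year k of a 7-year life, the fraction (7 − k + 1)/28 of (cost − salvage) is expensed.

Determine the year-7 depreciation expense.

$3,075

Depreciable base = $101,400 − $15,300 = $86,100.
Sum of the years' digits = 7+6+5+4+3+2+1 = 28.
Year 1: $86,100 × 7/28 = $21,525. Book value $79,875.
Year 2: $86,100 × 6/28 = $18,450. Book value $61,425.
Year 3: $86,100 × 5/28 = $15,375. Book value $46,050.
Year 4: $86,100 × 4/28 = $12,300. Book value $33,750.
Year 5: $86,100 × 3/28 = $9,225. Book value $24,525.
Year 6: $86,100 × 2/28 = $6,150. Book value $18,375.
Year 7: $86,100 × 1/28 = $3,075. Book value $15,300.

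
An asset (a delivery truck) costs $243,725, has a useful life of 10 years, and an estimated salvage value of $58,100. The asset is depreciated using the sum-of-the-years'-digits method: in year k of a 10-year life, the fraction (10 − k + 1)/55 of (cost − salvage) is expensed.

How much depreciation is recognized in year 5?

$20,250

Depreciable base = $243,725 − $58,100 = $185,625.
Sum of the years' digits = 10+9+8+7+6+5+4+3+2+1 = 55.
Year 1: $185,625 × 10/55 = $33,750. Book value $209,975.
Year 2: $185,625 × 9/55 = $30,375. Book value $179,600.
Year 3: $185,625 × 8/55 = $27,000. Book value $152,600.
Year 4: $185,625 × 7/55 = $23,625. Book value $128,975.
Year 5: $185,625 × 6/55 = $20,250. Book value $108,725.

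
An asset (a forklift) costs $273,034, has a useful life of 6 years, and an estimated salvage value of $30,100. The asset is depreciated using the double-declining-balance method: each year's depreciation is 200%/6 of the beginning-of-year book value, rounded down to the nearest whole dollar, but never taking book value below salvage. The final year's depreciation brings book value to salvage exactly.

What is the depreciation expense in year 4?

$26,966

Depreciable base = $273,034 − $30,100 = $242,934.
Year 1: ⌊$273,034 × 200%/6⌋ = $91,011. Book value $182,023.
Year 2: ⌊$182,023 × 200%/6⌋ = $60,674. Book value $121,349.
Year 3: ⌊$121,349 × 200%/6⌋ = $40,449. Book value $80,900.
Year 4: ⌊$80,900 × 200%/6⌋ = $26,966. Book value $53,934.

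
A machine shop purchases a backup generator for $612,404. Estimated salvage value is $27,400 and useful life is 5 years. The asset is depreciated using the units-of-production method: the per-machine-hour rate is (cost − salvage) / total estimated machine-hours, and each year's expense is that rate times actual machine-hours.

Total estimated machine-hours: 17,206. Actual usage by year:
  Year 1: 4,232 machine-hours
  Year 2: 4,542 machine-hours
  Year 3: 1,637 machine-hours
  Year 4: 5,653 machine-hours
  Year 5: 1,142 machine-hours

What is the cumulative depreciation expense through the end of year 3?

$353,974

Depreciable base = $612,404 − $27,400 = $585,004.
Rate = $585,004 / 17,206 machine-hours = $34 per machine-hour.
Year 1: 4,232 × $34 = $143,888. Book value $468,516.
Year 2: 4,542 × $34 = $154,428. Book value $314,088.
Year 3: 1,637 × $34 = $55,658. Book value $258,430.
Accumulated through year 3 = $612,404 − $258,430 = $353,974.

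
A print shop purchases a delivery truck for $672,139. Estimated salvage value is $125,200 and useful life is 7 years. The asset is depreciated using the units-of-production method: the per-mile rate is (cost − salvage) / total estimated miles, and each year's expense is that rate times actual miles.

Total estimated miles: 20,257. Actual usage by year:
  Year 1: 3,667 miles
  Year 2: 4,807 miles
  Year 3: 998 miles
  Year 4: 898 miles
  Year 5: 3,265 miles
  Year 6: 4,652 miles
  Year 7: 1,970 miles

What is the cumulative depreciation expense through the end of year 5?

Depreciable base = $672,139 − $125,200 = $546,939.
Rate = $546,939 / 20,257 miles = $27 per mile.
Year 1: 3,667 × $27 = $99,009. Book value $573,130.
Year 2: 4,807 × $27 = $129,789. Book value $443,341.
Year 3: 998 × $27 = $26,946. Book value $416,395.
Year 4: 898 × $27 = $24,246. Book value $392,149.
Year 5: 3,265 × $27 = $88,155. Book value $303,994.
Accumulated through year 5 = $672,139 − $303,994 = $368,145.

$368,145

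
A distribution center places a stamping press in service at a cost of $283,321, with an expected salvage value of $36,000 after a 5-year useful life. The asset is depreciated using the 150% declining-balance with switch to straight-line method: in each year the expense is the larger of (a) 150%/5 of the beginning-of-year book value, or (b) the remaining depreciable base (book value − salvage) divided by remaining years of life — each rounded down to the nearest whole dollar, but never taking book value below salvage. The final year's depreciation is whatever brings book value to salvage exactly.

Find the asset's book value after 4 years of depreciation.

Depreciable base = $283,321 − $36,000 = $247,321.
Year 1: DB = ⌊$283,321 × 150%/5⌋ = $84,996; SL = ⌊$247,321/5⌋ = $49,464 → take DB $84,996. Book value $198,325.
Year 2: DB = ⌊$198,325 × 150%/5⌋ = $59,497; SL = ⌊$162,325/4⌋ = $40,581 → take DB $59,497. Book value $138,828.
Year 3: DB = ⌊$138,828 × 150%/5⌋ = $41,648; SL = ⌊$102,828/3⌋ = $34,276 → take DB $41,648. Book value $97,180.
Year 4: DB = ⌊$97,180 × 150%/5⌋ = $29,154; SL = ⌊$61,180/2⌋ = $30,590 → take SL $30,590. Book value $66,590.

$66,590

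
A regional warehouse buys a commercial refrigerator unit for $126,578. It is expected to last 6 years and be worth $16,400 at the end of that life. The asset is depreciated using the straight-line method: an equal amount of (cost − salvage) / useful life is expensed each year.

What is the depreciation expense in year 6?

Depreciable base = $126,578 − $16,400 = $110,178.
Annual expense = $110,178 / 6 = $18,363.

$18,363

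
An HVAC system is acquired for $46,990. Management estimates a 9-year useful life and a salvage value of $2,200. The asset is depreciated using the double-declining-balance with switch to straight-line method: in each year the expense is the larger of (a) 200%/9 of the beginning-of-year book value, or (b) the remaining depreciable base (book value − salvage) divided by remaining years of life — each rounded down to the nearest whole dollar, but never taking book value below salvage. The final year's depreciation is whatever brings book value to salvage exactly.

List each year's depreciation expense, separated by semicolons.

$10,442; $8,121; $6,317; $4,913; $3,821; $2,972; $2,734; $2,735; $2,735

Depreciable base = $46,990 − $2,200 = $44,790.
Year 1: DB = ⌊$46,990 × 200%/9⌋ = $10,442; SL = ⌊$44,790/9⌋ = $4,976 → take DB $10,442. Book value $36,548.
Year 2: DB = ⌊$36,548 × 200%/9⌋ = $8,121; SL = ⌊$34,348/8⌋ = $4,293 → take DB $8,121. Book value $28,427.
Year 3: DB = ⌊$28,427 × 200%/9⌋ = $6,317; SL = ⌊$26,227/7⌋ = $3,746 → take DB $6,317. Book value $22,110.
Year 4: DB = ⌊$22,110 × 200%/9⌋ = $4,913; SL = ⌊$19,910/6⌋ = $3,318 → take DB $4,913. Book value $17,197.
Year 5: DB = ⌊$17,197 × 200%/9⌋ = $3,821; SL = ⌊$14,997/5⌋ = $2,999 → take DB $3,821. Book value $13,376.
Year 6: DB = ⌊$13,376 × 200%/9⌋ = $2,972; SL = ⌊$11,176/4⌋ = $2,794 → take DB $2,972. Book value $10,404.
Year 7: DB = ⌊$10,404 × 200%/9⌋ = $2,312; SL = ⌊$8,204/3⌋ = $2,734 → take SL $2,734. Book value $7,670.
Year 8: DB = ⌊$7,670 × 200%/9⌋ = $1,704; SL = ⌊$5,470/2⌋ = $2,735 → take SL $2,735. Book value $4,935.
Year 9 (final): $4,935 − $2,200 = $2,735. Book value $2,200.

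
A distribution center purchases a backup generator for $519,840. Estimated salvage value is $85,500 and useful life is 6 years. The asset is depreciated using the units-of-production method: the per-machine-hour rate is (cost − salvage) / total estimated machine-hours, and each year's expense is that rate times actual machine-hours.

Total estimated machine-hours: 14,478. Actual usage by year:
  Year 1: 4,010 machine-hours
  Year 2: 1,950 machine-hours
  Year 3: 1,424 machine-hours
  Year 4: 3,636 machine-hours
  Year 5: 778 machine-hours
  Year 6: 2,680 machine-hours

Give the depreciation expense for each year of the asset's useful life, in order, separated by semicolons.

$120,300; $58,500; $42,720; $109,080; $23,340; $80,400

Depreciable base = $519,840 − $85,500 = $434,340.
Rate = $434,340 / 14,478 machine-hours = $30 per machine-hour.
Year 1: 4,010 × $30 = $120,300. Book value $399,540.
Year 2: 1,950 × $30 = $58,500. Book value $341,040.
Year 3: 1,424 × $30 = $42,720. Book value $298,320.
Year 4: 3,636 × $30 = $109,080. Book value $189,240.
Year 5: 778 × $30 = $23,340. Book value $165,900.
Year 6: 2,680 × $30 = $80,400. Book value $85,500.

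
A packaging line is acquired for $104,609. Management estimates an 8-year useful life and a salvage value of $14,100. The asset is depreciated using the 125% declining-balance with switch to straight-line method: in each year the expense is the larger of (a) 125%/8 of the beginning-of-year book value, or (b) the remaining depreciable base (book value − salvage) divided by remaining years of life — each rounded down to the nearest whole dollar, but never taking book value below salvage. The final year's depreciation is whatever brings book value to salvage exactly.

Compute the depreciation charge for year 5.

Depreciable base = $104,609 − $14,100 = $90,509.
Year 1: DB = ⌊$104,609 × 125%/8⌋ = $16,345; SL = ⌊$90,509/8⌋ = $11,313 → take DB $16,345. Book value $88,264.
Year 2: DB = ⌊$88,264 × 125%/8⌋ = $13,791; SL = ⌊$74,164/7⌋ = $10,594 → take DB $13,791. Book value $74,473.
Year 3: DB = ⌊$74,473 × 125%/8⌋ = $11,636; SL = ⌊$60,373/6⌋ = $10,062 → take DB $11,636. Book value $62,837.
Year 4: DB = ⌊$62,837 × 125%/8⌋ = $9,818; SL = ⌊$48,737/5⌋ = $9,747 → take DB $9,818. Book value $53,019.
Year 5: DB = ⌊$53,019 × 125%/8⌋ = $8,284; SL = ⌊$38,919/4⌋ = $9,729 → take SL $9,729. Book value $43,290.

$9,729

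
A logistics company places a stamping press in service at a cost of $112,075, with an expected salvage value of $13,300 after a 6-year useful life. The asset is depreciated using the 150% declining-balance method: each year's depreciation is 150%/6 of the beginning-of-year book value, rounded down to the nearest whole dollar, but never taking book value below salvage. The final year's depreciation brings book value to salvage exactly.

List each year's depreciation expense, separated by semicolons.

$28,018; $21,014; $15,760; $11,820; $8,865; $13,298

Depreciable base = $112,075 − $13,300 = $98,775.
Year 1: ⌊$112,075 × 150%/6⌋ = $28,018. Book value $84,057.
Year 2: ⌊$84,057 × 150%/6⌋ = $21,014. Book value $63,043.
Year 3: ⌊$63,043 × 150%/6⌋ = $15,760. Book value $47,283.
Year 4: ⌊$47,283 × 150%/6⌋ = $11,820. Book value $35,463.
Year 5: ⌊$35,463 × 150%/6⌋ = $8,865. Book value $26,598.
Year 6 (final): $26,598 − $13,300 = $13,298. Book value $13,300.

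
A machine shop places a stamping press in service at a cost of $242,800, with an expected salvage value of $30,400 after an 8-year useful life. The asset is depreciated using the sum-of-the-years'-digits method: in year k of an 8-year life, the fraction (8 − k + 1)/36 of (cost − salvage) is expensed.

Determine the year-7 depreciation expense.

$11,800

Depreciable base = $242,800 − $30,400 = $212,400.
Sum of the years' digits = 8+7+6+5+4+3+2+1 = 36.
Year 1: $212,400 × 8/36 = $47,200. Book value $195,600.
Year 2: $212,400 × 7/36 = $41,300. Book value $154,300.
Year 3: $212,400 × 6/36 = $35,400. Book value $118,900.
Year 4: $212,400 × 5/36 = $29,500. Book value $89,400.
Year 5: $212,400 × 4/36 = $23,600. Book value $65,800.
Year 6: $212,400 × 3/36 = $17,700. Book value $48,100.
Year 7: $212,400 × 2/36 = $11,800. Book value $36,300.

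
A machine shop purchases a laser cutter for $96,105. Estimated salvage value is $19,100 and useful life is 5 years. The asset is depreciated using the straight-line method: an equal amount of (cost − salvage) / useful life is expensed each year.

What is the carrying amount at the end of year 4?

$34,501

Depreciable base = $96,105 − $19,100 = $77,005.
Annual expense = $77,005 / 5 = $15,401.
End of year 1: book value $80,704.
End of year 2: book value $65,303.
End of year 3: book value $49,902.
End of year 4: book value $34,501.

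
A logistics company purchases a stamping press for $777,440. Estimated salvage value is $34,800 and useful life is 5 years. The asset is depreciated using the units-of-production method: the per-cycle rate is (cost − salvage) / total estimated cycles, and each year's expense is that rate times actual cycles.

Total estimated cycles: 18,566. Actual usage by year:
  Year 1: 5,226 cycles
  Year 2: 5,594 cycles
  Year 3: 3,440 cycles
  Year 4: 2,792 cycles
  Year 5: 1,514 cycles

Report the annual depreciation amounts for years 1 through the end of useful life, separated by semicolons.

Depreciable base = $777,440 − $34,800 = $742,640.
Rate = $742,640 / 18,566 cycles = $40 per cycle.
Year 1: 5,226 × $40 = $209,040. Book value $568,400.
Year 2: 5,594 × $40 = $223,760. Book value $344,640.
Year 3: 3,440 × $40 = $137,600. Book value $207,040.
Year 4: 2,792 × $40 = $111,680. Book value $95,360.
Year 5: 1,514 × $40 = $60,560. Book value $34,800.

$209,040; $223,760; $137,600; $111,680; $60,560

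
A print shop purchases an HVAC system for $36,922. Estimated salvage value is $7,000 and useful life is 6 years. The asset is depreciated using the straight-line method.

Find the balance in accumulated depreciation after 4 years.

$19,948

Depreciable base = $36,922 − $7,000 = $29,922.
Annual expense = $29,922 / 6 = $4,987.
End of year 1: book value $31,935.
End of year 2: book value $26,948.
End of year 3: book value $21,961.
End of year 4: book value $16,974.
Accumulated through year 4 = $36,922 − $16,974 = $19,948.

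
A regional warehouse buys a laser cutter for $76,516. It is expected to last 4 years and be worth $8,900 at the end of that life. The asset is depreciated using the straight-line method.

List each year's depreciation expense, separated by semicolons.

$16,904; $16,904; $16,904; $16,904

Depreciable base = $76,516 − $8,900 = $67,616.
Annual expense = $67,616 / 4 = $16,904.
End of year 1: book value $59,612.
End of year 2: book value $42,708.
End of year 3: book value $25,804.
End of year 4: book value $8,900.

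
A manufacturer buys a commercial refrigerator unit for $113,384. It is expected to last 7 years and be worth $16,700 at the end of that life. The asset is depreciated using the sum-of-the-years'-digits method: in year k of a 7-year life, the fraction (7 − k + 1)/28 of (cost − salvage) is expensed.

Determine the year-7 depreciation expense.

Depreciable base = $113,384 − $16,700 = $96,684.
Sum of the years' digits = 7+6+5+4+3+2+1 = 28.
Year 1: $96,684 × 7/28 = $24,171. Book value $89,213.
Year 2: $96,684 × 6/28 = $20,718. Book value $68,495.
Year 3: $96,684 × 5/28 = $17,265. Book value $51,230.
Year 4: $96,684 × 4/28 = $13,812. Book value $37,418.
Year 5: $96,684 × 3/28 = $10,359. Book value $27,059.
Year 6: $96,684 × 2/28 = $6,906. Book value $20,153.
Year 7: $96,684 × 1/28 = $3,453. Book value $16,700.

$3,453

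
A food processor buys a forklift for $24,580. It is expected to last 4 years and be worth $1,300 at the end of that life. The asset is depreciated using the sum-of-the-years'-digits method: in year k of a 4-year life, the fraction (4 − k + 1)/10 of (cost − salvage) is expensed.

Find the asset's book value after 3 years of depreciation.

$3,628

Depreciable base = $24,580 − $1,300 = $23,280.
Sum of the years' digits = 4+3+2+1 = 10.
Year 1: $23,280 × 4/10 = $9,312. Book value $15,268.
Year 2: $23,280 × 3/10 = $6,984. Book value $8,284.
Year 3: $23,280 × 2/10 = $4,656. Book value $3,628.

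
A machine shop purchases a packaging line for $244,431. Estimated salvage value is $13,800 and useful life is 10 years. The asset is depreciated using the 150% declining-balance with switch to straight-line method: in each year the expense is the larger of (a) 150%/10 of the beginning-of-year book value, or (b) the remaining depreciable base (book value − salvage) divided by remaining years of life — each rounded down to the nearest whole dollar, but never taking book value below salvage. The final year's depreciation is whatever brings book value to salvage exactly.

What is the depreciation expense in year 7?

$18,931

Depreciable base = $244,431 − $13,800 = $230,631.
Year 1: DB = ⌊$244,431 × 150%/10⌋ = $36,664; SL = ⌊$230,631/10⌋ = $23,063 → take DB $36,664. Book value $207,767.
Year 2: DB = ⌊$207,767 × 150%/10⌋ = $31,165; SL = ⌊$193,967/9⌋ = $21,551 → take DB $31,165. Book value $176,602.
Year 3: DB = ⌊$176,602 × 150%/10⌋ = $26,490; SL = ⌊$162,802/8⌋ = $20,350 → take DB $26,490. Book value $150,112.
Year 4: DB = ⌊$150,112 × 150%/10⌋ = $22,516; SL = ⌊$136,312/7⌋ = $19,473 → take DB $22,516. Book value $127,596.
Year 5: DB = ⌊$127,596 × 150%/10⌋ = $19,139; SL = ⌊$113,796/6⌋ = $18,966 → take DB $19,139. Book value $108,457.
Year 6: DB = ⌊$108,457 × 150%/10⌋ = $16,268; SL = ⌊$94,657/5⌋ = $18,931 → take SL $18,931. Book value $89,526.
Year 7: DB = ⌊$89,526 × 150%/10⌋ = $13,428; SL = ⌊$75,726/4⌋ = $18,931 → take SL $18,931. Book value $70,595.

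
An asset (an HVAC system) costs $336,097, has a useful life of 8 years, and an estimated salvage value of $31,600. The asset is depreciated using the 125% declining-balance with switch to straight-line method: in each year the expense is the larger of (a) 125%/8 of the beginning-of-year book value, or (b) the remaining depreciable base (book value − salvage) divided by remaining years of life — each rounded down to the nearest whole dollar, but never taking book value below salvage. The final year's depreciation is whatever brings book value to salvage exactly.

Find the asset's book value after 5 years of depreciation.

$133,773

Depreciable base = $336,097 − $31,600 = $304,497.
Year 1: DB = ⌊$336,097 × 125%/8⌋ = $52,515; SL = ⌊$304,497/8⌋ = $38,062 → take DB $52,515. Book value $283,582.
Year 2: DB = ⌊$283,582 × 125%/8⌋ = $44,309; SL = ⌊$251,982/7⌋ = $35,997 → take DB $44,309. Book value $239,273.
Year 3: DB = ⌊$239,273 × 125%/8⌋ = $37,386; SL = ⌊$207,673/6⌋ = $34,612 → take DB $37,386. Book value $201,887.
Year 4: DB = ⌊$201,887 × 125%/8⌋ = $31,544; SL = ⌊$170,287/5⌋ = $34,057 → take SL $34,057. Book value $167,830.
Year 5: DB = ⌊$167,830 × 125%/8⌋ = $26,223; SL = ⌊$136,230/4⌋ = $34,057 → take SL $34,057. Book value $133,773.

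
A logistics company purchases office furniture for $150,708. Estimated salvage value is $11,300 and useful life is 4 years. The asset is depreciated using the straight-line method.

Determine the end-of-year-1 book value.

Depreciable base = $150,708 − $11,300 = $139,408.
Annual expense = $139,408 / 4 = $34,852.
End of year 1: book value $115,856.

$115,856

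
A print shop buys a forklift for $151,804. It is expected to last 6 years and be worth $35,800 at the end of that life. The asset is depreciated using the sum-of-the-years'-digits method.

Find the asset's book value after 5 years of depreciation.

Depreciable base = $151,804 − $35,800 = $116,004.
Sum of the years' digits = 6+5+4+3+2+1 = 21.
Year 1: $116,004 × 6/21 = $33,144. Book value $118,660.
Year 2: $116,004 × 5/21 = $27,620. Book value $91,040.
Year 3: $116,004 × 4/21 = $22,096. Book value $68,944.
Year 4: $116,004 × 3/21 = $16,572. Book value $52,372.
Year 5: $116,004 × 2/21 = $11,048. Book value $41,324.

$41,324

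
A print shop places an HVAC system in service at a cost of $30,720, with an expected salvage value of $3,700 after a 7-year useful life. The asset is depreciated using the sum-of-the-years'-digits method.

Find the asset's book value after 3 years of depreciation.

$13,350

Depreciable base = $30,720 − $3,700 = $27,020.
Sum of the years' digits = 7+6+5+4+3+2+1 = 28.
Year 1: $27,020 × 7/28 = $6,755. Book value $23,965.
Year 2: $27,020 × 6/28 = $5,790. Book value $18,175.
Year 3: $27,020 × 5/28 = $4,825. Book value $13,350.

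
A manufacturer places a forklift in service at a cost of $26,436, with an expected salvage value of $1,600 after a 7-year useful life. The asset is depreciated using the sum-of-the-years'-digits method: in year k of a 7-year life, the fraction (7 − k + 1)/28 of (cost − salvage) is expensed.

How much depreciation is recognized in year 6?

$1,774

Depreciable base = $26,436 − $1,600 = $24,836.
Sum of the years' digits = 7+6+5+4+3+2+1 = 28.
Year 1: $24,836 × 7/28 = $6,209. Book value $20,227.
Year 2: $24,836 × 6/28 = $5,322. Book value $14,905.
Year 3: $24,836 × 5/28 = $4,435. Book value $10,470.
Year 4: $24,836 × 4/28 = $3,548. Book value $6,922.
Year 5: $24,836 × 3/28 = $2,661. Book value $4,261.
Year 6: $24,836 × 2/28 = $1,774. Book value $2,487.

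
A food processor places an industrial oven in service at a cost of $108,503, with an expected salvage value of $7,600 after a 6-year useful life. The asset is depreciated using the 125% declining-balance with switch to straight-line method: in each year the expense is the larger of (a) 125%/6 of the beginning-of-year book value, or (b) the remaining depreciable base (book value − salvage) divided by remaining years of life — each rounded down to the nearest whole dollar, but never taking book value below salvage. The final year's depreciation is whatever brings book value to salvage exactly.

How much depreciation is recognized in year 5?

$15,101

Depreciable base = $108,503 − $7,600 = $100,903.
Year 1: DB = ⌊$108,503 × 125%/6⌋ = $22,604; SL = ⌊$100,903/6⌋ = $16,817 → take DB $22,604. Book value $85,899.
Year 2: DB = ⌊$85,899 × 125%/6⌋ = $17,895; SL = ⌊$78,299/5⌋ = $15,659 → take DB $17,895. Book value $68,004.
Year 3: DB = ⌊$68,004 × 125%/6⌋ = $14,167; SL = ⌊$60,404/4⌋ = $15,101 → take SL $15,101. Book value $52,903.
Year 4: DB = ⌊$52,903 × 125%/6⌋ = $11,021; SL = ⌊$45,303/3⌋ = $15,101 → take SL $15,101. Book value $37,802.
Year 5: DB = ⌊$37,802 × 125%/6⌋ = $7,875; SL = ⌊$30,202/2⌋ = $15,101 → take SL $15,101. Book value $22,701.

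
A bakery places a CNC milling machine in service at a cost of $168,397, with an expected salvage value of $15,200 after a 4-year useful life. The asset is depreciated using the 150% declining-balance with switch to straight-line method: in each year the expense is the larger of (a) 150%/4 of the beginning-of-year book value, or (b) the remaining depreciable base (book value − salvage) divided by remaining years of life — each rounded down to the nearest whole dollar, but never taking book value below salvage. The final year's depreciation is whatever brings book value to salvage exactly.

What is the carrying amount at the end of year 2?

$65,781

Depreciable base = $168,397 − $15,200 = $153,197.
Year 1: DB = ⌊$168,397 × 150%/4⌋ = $63,148; SL = ⌊$153,197/4⌋ = $38,299 → take DB $63,148. Book value $105,249.
Year 2: DB = ⌊$105,249 × 150%/4⌋ = $39,468; SL = ⌊$90,049/3⌋ = $30,016 → take DB $39,468. Book value $65,781.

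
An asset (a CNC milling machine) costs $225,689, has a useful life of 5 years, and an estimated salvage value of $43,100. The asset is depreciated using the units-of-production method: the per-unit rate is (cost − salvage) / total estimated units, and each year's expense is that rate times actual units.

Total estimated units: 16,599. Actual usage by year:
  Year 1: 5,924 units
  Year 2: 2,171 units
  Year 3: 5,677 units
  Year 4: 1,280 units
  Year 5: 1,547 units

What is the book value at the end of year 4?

$60,117

Depreciable base = $225,689 − $43,100 = $182,589.
Rate = $182,589 / 16,599 units = $11 per unit.
Year 1: 5,924 × $11 = $65,164. Book value $160,525.
Year 2: 2,171 × $11 = $23,881. Book value $136,644.
Year 3: 5,677 × $11 = $62,447. Book value $74,197.
Year 4: 1,280 × $11 = $14,080. Book value $60,117.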